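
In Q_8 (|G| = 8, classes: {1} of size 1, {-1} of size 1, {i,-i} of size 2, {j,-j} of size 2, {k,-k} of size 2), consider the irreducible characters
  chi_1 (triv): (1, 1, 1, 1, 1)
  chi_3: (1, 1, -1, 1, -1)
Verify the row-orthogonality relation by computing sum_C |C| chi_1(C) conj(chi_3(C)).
Sum = 0; so <chi_1, chi_3> = 0 (distinct irreducibles are orthogonal).

Working: Compute term by term over conjugacy classes (|C| * chi_1(C) * conj(chi_3(C))):
  1*(1)*conj(1) + 1*(1)*conj(1) + 2*(1)*conj(-1) + 2*(1)*conj(1) + 2*(1)*conj(-1)
  = (1) + (1) + (-2) + (2) + (-2)
  = 0.
Dividing by |G| = 8 gives 0/8 = 0, matching the row-orthogonality relation <chi_1, chi_3> = [chi_1 = chi_3].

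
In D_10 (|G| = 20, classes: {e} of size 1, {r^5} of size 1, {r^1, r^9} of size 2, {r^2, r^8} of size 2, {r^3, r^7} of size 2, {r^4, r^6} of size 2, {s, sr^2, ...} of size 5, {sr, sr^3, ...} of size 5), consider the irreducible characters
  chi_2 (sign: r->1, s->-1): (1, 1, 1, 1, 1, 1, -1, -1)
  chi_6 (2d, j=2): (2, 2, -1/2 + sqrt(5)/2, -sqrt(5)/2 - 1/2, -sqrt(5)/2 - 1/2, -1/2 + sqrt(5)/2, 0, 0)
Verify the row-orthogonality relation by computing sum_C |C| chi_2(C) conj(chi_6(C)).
Sum = 0; so <chi_2, chi_6> = 0 (distinct irreducibles are orthogonal).

Working: Compute term by term over conjugacy classes (|C| * chi_2(C) * conj(chi_6(C))):
  1*(1)*conj(2) + 1*(1)*conj(2) + 2*(1)*conj(-1/2 + sqrt(5)/2) + 2*(1)*conj(-sqrt(5)/2 - 1/2) + 2*(1)*conj(-sqrt(5)/2 - 1/2) + 2*(1)*conj(-1/2 + sqrt(5)/2) + 5*(-1)*conj(0) + 5*(-1)*conj(0)
  = (2) + (2) + (-1 + sqrt(5)) + (-sqrt(5) - 1) + (-sqrt(5) - 1) + (-1 + sqrt(5)) + (0) + (0)
  = 0.
Dividing by |G| = 20 gives 0/20 = 0, matching the row-orthogonality relation <chi_2, chi_6> = [chi_2 = chi_6].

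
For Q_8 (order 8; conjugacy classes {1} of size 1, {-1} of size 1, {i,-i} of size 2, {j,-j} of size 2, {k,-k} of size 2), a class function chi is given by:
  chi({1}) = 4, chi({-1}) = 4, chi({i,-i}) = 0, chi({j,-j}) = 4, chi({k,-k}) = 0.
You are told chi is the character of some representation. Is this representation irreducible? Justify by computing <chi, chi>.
Not irreducible (reducible): <chi, chi> = 8 > 1.

Justification: <chi, chi> = (1/|G|) sum_C |C| * |chi(C)|^2 = (1/8)[1*|4|^2 + 1*|4|^2 + 2*|0|^2 + 2*|4|^2 + 2*|0|^2]
  = (1/8)[(16) + (16) + (0) + (32) + (0)] = 64/8 = 8.
A character is irreducible iff <chi, chi> = 1, so this representation is reducible.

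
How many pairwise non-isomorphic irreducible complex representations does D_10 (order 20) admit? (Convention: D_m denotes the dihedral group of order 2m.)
8

Working: The number of irreducible complex representations of a finite group equals its number of conjugacy classes. D_10 has 8 conjugacy classes (n/2 + 3 for n even), so D_10 (order 20) has exactly 8 irreducible complex representations.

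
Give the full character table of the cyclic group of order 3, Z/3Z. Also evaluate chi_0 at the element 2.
Character table of Z/3Z (irreps indexed chi_0,...,chi_2 with chi_k(m) = zeta_3^(k*m), zeta_3 = exp(2*pi*i/3)):
  irrep \ class  {0} (size 1)  {1} (size 1)    {2} (size 1)  
  chi_0          1             1               1             
  chi_1          1             exp(2*I*pi/3)   exp(-2*I*pi/3)
  chi_2          1             exp(-2*I*pi/3)  exp(2*I*pi/3) 

Spot check: chi_0(2) = zeta_3^(0*2) = zeta_3^0 = 1.

Z/3Z is abelian, so all 3 irreducible complex representations are 1-dimensional. They are given by chi_k(m) = zeta_3^(k*m) for k = 0,...,2. Row orthogonality: sum_m chi_k(m) conj(chi_l(m)) = 3 * [k = l].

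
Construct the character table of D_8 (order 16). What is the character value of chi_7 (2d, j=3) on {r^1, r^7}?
Conjugacy classes: {e} of size 1, {r^4} of size 1, {r^1, r^7} of size 2, {r^2, r^6} of size 2, {r^3, r^5} of size 2, {s, sr^2, ...} of size 4, {sr, sr^3, ...} of size 4.
Character table:
  irrep \ class              {e} (size 1)  {r^4} (size 1)  {r^1, r^7} (size 2)  {r^2, r^6} (size 2)  {r^3, r^5} (size 2)  {s, sr^2, ...} (size 4)  {sr, sr^3, ...} (size 4)
  chi_1 (triv)               1             1               1                    1                    1                    1                        1                       
  chi_2 (sign: r->1, s->-1)  1             1               1                    1                    1                    -1                       -1                      
  chi_3 (r->-1, s->1)        1             1               -1                   1                    -1                   1                        -1                      
  chi_4 (r->-1, s->-1)       1             1               -1                   1                    -1                   -1                       1                       
  chi_5 (2d, j=1)            2             -2              sqrt(2)              0                    -sqrt(2)             0                        0                       
  chi_6 (2d, j=2)            2             2               0                    -2                   0                    0                        0                       
  chi_7 (2d, j=3)            2             -2              -sqrt(2)             0                    sqrt(2)              0                        0                       

Spot check: chi_7 (2d, j=3) on {r^1, r^7} = -sqrt(2).

Details: D_8 has order 2*8 = 16 with 7 conjugacy classes, hence 7 irreducibles. Sum of squared dims 1 + 1 + 1 + 1 + 4 + 4 + 4 = 16 = |G|. Linear characters come from the abelianisation; the 2-dimensional irreps have character r^k -> 2*cos(2*pi*j*k/8), reflections -> 0.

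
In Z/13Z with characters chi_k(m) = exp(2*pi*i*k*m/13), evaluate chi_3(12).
chi_3(12) = zeta_13^36 = exp(-6*I*pi/13)

Proof sketch: chi_3(12) = zeta_13^(3*12) = zeta_13^36. Since zeta_13^13 = 1, this equals zeta_13^10 = exp(2*pi*i*10/13) = exp(-6*I*pi/13).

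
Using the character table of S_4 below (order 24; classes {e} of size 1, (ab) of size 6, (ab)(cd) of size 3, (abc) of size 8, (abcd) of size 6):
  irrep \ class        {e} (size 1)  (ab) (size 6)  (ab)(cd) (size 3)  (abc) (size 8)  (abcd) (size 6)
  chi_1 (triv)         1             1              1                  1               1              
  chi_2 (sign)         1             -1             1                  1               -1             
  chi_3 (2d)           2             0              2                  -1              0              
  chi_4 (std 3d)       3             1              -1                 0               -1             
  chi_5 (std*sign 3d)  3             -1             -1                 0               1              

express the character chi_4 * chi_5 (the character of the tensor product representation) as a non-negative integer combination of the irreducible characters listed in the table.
chi_4 tensor chi_5 = chi_2 + chi_3 + chi_4 + chi_5 (all other irreducibles have multiplicity 0).

Explanation: The character of a tensor product is the pointwise product (chi_4 * chi_5)(C) = chi_4(C) * chi_5(C):
  {e}: (3)*(3), (ab): (1)*(-1), (ab)(cd): (-1)*(-1), (abc): (0)*(0), (abcd): (-1)*(1)
so (chi_4 * chi_5) takes values
  {e} -> 9, (ab) -> -1, (ab)(cd) -> 1, (abc) -> 0, (abcd) -> -1.
Now take the inner product of this character with each irreducible chi from the table, <chi_4*chi_5, chi> = (1/24) sum_C |C| (chi_4*chi_5)(C) conj(chi(C)):
  <chi_4*chi_5, chi_1> = (1/24)[1*(9)*conj(1) + 6*(-1)*conj(1) + 3*(1)*conj(1) + 8*(0)*conj(1) + 6*(-1)*conj(1)]
      = (1/24)[(9) + (-6) + (3) + (0) + (-6)] = 0/24 = 0
  <chi_4*chi_5, chi_2> = (1/24)[1*(9)*conj(1) + 6*(-1)*conj(-1) + 3*(1)*conj(1) + 8*(0)*conj(1) + 6*(-1)*conj(-1)]
      = (1/24)[(9) + (6) + (3) + (0) + (6)] = 24/24 = 1
  <chi_4*chi_5, chi_3> = (1/24)[1*(9)*conj(2) + 6*(-1)*conj(0) + 3*(1)*conj(2) + 8*(0)*conj(-1) + 6*(-1)*conj(0)]
      = (1/24)[(18) + (0) + (6) + (0) + (0)] = 24/24 = 1
  <chi_4*chi_5, chi_4> = (1/24)[1*(9)*conj(3) + 6*(-1)*conj(1) + 3*(1)*conj(-1) + 8*(0)*conj(0) + 6*(-1)*conj(-1)]
      = (1/24)[(27) + (-6) + (-3) + (0) + (6)] = 24/24 = 1
  <chi_4*chi_5, chi_5> = (1/24)[1*(9)*conj(3) + 6*(-1)*conj(-1) + 3*(1)*conj(-1) + 8*(0)*conj(0) + 6*(-1)*conj(1)]
      = (1/24)[(27) + (6) + (-3) + (0) + (-6)] = 24/24 = 1
Hence the multiplicities are chi_2: 1, chi_3: 1, chi_4: 1, chi_5: 1. Dimension check: dim(chi_4)*dim(chi_5) = 3*3 = 9 and sum (mult * dim) = 1*1 + 1*2 + 1*3 + 1*3 = 9.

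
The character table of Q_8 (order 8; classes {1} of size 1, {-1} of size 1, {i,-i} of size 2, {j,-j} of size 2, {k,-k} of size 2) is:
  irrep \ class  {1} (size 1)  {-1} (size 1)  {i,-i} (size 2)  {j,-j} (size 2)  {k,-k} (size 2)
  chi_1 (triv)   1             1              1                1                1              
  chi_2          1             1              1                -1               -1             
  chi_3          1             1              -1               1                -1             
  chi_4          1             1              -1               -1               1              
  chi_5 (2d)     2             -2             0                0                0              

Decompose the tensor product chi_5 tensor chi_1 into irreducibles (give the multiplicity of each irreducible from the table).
chi_5 tensor chi_1 = chi_5 (all other irreducibles have multiplicity 0).

Details: The character of a tensor product is the pointwise product (chi_5 * chi_1)(C) = chi_5(C) * chi_1(C):
  {1}: (2)*(1), {-1}: (-2)*(1), {i,-i}: (0)*(1), {j,-j}: (0)*(1), {k,-k}: (0)*(1)
so (chi_5 * chi_1) takes values
  {1} -> 2, {-1} -> -2, {i,-i} -> 0, {j,-j} -> 0, {k,-k} -> 0.
Now take the inner product of this character with each irreducible chi from the table, <chi_5*chi_1, chi> = (1/8) sum_C |C| (chi_5*chi_1)(C) conj(chi(C)):
  <chi_5*chi_1, chi_1> = (1/8)[1*(2)*conj(1) + 1*(-2)*conj(1) + 2*(0)*conj(1) + 2*(0)*conj(1) + 2*(0)*conj(1)]
      = (1/8)[(2) + (-2) + (0) + (0) + (0)] = 0/8 = 0
  <chi_5*chi_1, chi_2> = (1/8)[1*(2)*conj(1) + 1*(-2)*conj(1) + 2*(0)*conj(1) + 2*(0)*conj(-1) + 2*(0)*conj(-1)]
      = (1/8)[(2) + (-2) + (0) + (0) + (0)] = 0/8 = 0
  <chi_5*chi_1, chi_3> = (1/8)[1*(2)*conj(1) + 1*(-2)*conj(1) + 2*(0)*conj(-1) + 2*(0)*conj(1) + 2*(0)*conj(-1)]
      = (1/8)[(2) + (-2) + (0) + (0) + (0)] = 0/8 = 0
  <chi_5*chi_1, chi_4> = (1/8)[1*(2)*conj(1) + 1*(-2)*conj(1) + 2*(0)*conj(-1) + 2*(0)*conj(-1) + 2*(0)*conj(1)]
      = (1/8)[(2) + (-2) + (0) + (0) + (0)] = 0/8 = 0
  <chi_5*chi_1, chi_5> = (1/8)[1*(2)*conj(2) + 1*(-2)*conj(-2) + 2*(0)*conj(0) + 2*(0)*conj(0) + 2*(0)*conj(0)]
      = (1/8)[(4) + (4) + (0) + (0) + (0)] = 8/8 = 1
Hence the multiplicities are chi_5: 1. Dimension check: dim(chi_5)*dim(chi_1) = 2*1 = 2 and sum (mult * dim) = 1*2 = 2.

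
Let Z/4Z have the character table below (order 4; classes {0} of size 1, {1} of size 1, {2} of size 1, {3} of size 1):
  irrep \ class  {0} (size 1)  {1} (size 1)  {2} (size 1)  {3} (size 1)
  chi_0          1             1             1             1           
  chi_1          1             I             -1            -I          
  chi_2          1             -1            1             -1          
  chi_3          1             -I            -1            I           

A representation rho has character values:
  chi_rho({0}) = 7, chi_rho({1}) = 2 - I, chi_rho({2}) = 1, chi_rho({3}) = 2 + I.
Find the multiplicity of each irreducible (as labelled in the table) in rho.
Multiplicities: chi_0: 3, chi_1: 1, chi_2: 1, chi_3: 2.

Why: Use <chi_rho, chi> = (1/|G|) sum_C |C| * chi_rho(C) * conj(chi(C)) with |G| = 4 for each irreducible chi in the table:
  <chi_rho, chi_0> = (1/4)[1*(7)*conj(1) + 1*(2 - I)*conj(1) + 1*(1)*conj(1) + 1*(2 + I)*conj(1)]
      = (1/4)[(7) + (2 - I) + (1) + (2 + I)] = 12/4 = 3
  <chi_rho, chi_1> = (1/4)[1*(7)*conj(1) + 1*(2 - I)*conj(I) + 1*(1)*conj(-1) + 1*(2 + I)*conj(-I)]
      = (1/4)[(7) + (-1 - 2*I) + (-1) + (-1 + 2*I)] = 4/4 = 1
  <chi_rho, chi_2> = (1/4)[1*(7)*conj(1) + 1*(2 - I)*conj(-1) + 1*(1)*conj(1) + 1*(2 + I)*conj(-1)]
      = (1/4)[(7) + (-2 + I) + (1) + (-2 - I)] = 4/4 = 1
  <chi_rho, chi_3> = (1/4)[1*(7)*conj(1) + 1*(2 - I)*conj(-I) + 1*(1)*conj(-1) + 1*(2 + I)*conj(I)]
      = (1/4)[(7) + (1 + 2*I) + (-1) + (1 - 2*I)] = 8/4 = 2
(Exp terms are combined using exp(i*s)*conj(exp(i*t)) = exp(i*(s-t)), and sums of them are collapsed using the identity that for every m > 1 the m distinct m-th roots of unity sum to 0, e.g. 1 + exp(2*I*pi/3) + exp(-2*I*pi/3) = 0.)
Dimension check: dim(rho) = sum (mult * dim) = 3*1 + 1*1 + 1*1 + 2*1 = 7 = chi_rho(e) = 7.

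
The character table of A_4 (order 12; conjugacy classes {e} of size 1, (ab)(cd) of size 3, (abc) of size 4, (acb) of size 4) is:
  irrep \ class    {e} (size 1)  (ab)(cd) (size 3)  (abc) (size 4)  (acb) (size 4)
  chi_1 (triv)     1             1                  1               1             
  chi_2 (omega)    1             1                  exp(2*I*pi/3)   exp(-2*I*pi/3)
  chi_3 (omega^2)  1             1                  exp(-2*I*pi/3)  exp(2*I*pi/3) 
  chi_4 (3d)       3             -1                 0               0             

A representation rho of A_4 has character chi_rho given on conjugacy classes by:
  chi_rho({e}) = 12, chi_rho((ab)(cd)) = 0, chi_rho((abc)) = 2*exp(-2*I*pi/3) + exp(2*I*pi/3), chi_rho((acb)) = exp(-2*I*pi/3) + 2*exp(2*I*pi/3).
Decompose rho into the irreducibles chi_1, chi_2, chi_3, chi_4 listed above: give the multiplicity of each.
Multiplicities: chi_1: 0, chi_2: 1, chi_3: 2, chi_4: 3.

Explanation: Use <chi_rho, chi> = (1/|G|) sum_C |C| * chi_rho(C) * conj(chi(C)) with |G| = 12 for each irreducible chi in the table:
  <chi_rho, chi_1> = (1/12)[1*(12)*conj(1) + 3*(0)*conj(1) + 4*(2*exp(-2*I*pi/3) + exp(2*I*pi/3))*conj(1) + 4*(exp(-2*I*pi/3) + 2*exp(2*I*pi/3))*conj(1)]
      = (1/12)[(12) + (0) + (8*exp(-2*I*pi/3) + 4*exp(2*I*pi/3)) + (4*exp(-2*I*pi/3) + 8*exp(2*I*pi/3))] = 0/12 = 0
  <chi_rho, chi_2> = (1/12)[1*(12)*conj(1) + 3*(0)*conj(1) + 4*(2*exp(-2*I*pi/3) + exp(2*I*pi/3))*conj(exp(2*I*pi/3)) + 4*(exp(-2*I*pi/3) + 2*exp(2*I*pi/3))*conj(exp(-2*I*pi/3))]
      = (1/12)[(12) + (0) + (4 + 8*exp(2*I*pi/3)) + (4 + 8*exp(-2*I*pi/3))] = 12/12 = 1
  <chi_rho, chi_3> = (1/12)[1*(12)*conj(1) + 3*(0)*conj(1) + 4*(2*exp(-2*I*pi/3) + exp(2*I*pi/3))*conj(exp(-2*I*pi/3)) + 4*(exp(-2*I*pi/3) + 2*exp(2*I*pi/3))*conj(exp(2*I*pi/3))]
      = (1/12)[(12) + (0) + (8 + 4*exp(-2*I*pi/3)) + (8 + 4*exp(2*I*pi/3))] = 24/12 = 2
  <chi_rho, chi_4> = (1/12)[1*(12)*conj(3) + 3*(0)*conj(-1) + 4*(2*exp(-2*I*pi/3) + exp(2*I*pi/3))*conj(0) + 4*(exp(-2*I*pi/3) + 2*exp(2*I*pi/3))*conj(0)]
      = (1/12)[(36) + (0) + (0) + (0)] = 36/12 = 3
(Exp terms are combined using exp(i*s)*conj(exp(i*t)) = exp(i*(s-t)), and sums of them are collapsed using the identity that for every m > 1 the m distinct m-th roots of unity sum to 0, e.g. 1 + exp(2*I*pi/3) + exp(-2*I*pi/3) = 0.)
Dimension check: dim(rho) = sum (mult * dim) = 0*1 + 1*1 + 2*1 + 3*3 = 12 = chi_rho(e) = 12.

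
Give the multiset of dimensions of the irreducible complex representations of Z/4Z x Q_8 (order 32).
Dimensions: 1, 1, 1, 1, 1, 1, 1, 1, 1, 1, 1, 1, 1, 1, 1, 1, 2, 2, 2, 2

Proof sketch: There are 20 irreducibles (= number of conjugacy classes). Their dimensions d_i satisfy sum d_i^2 = |G| = 32: 1 + 1 + 1 + 1 + 1 + 1 + 1 + 1 + 1 + 1 + 1 + 1 + 1 + 1 + 1 + 1 + 4 + 4 + 4 + 4 = 32. (For the product with Z/4Z: each of the 4 1-dim characters of Z/4Z tensors with each irrep of Q_8, giving 4 copies of each Q_8-dimension.)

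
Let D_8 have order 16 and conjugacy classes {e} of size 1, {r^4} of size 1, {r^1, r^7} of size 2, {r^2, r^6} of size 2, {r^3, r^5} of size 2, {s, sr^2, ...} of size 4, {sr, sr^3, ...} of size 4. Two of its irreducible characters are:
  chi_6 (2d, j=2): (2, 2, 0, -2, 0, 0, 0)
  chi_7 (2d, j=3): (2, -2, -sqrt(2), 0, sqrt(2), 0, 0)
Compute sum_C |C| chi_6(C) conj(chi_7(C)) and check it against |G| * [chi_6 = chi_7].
Sum = 0; so <chi_6, chi_7> = 0 (distinct irreducibles are orthogonal).

Proof sketch: Compute term by term over conjugacy classes (|C| * chi_6(C) * conj(chi_7(C))):
  1*(2)*conj(2) + 1*(2)*conj(-2) + 2*(0)*conj(-sqrt(2)) + 2*(-2)*conj(0) + 2*(0)*conj(sqrt(2)) + 4*(0)*conj(0) + 4*(0)*conj(0)
  = (4) + (-4) + (0) + (0) + (0) + (0) + (0)
  = 0.
Dividing by |G| = 16 gives 0/16 = 0, matching the row-orthogonality relation <chi_6, chi_7> = [chi_6 = chi_7].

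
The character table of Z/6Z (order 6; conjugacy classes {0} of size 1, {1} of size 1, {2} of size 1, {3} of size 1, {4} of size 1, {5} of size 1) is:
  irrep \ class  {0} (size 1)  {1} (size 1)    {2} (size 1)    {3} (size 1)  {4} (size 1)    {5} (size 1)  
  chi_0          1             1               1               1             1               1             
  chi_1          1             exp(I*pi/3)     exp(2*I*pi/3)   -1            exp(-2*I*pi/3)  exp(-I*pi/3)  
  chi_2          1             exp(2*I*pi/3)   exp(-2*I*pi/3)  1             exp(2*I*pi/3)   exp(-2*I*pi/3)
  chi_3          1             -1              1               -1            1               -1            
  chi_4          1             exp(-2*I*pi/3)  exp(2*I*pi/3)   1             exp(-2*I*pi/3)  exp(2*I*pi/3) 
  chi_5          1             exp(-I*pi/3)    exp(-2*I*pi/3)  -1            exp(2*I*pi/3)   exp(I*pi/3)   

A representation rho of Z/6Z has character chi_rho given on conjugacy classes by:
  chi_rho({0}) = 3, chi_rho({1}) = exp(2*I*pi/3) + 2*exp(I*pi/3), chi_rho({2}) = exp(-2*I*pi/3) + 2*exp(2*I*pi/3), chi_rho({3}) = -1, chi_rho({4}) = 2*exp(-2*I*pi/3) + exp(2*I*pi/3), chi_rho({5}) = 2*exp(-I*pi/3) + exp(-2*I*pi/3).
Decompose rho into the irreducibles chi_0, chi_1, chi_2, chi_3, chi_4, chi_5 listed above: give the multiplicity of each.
Multiplicities: chi_0: 0, chi_1: 2, chi_2: 1, chi_3: 0, chi_4: 0, chi_5: 0.

Proof sketch: Use <chi_rho, chi> = (1/|G|) sum_C |C| * chi_rho(C) * conj(chi(C)) with |G| = 6 for each irreducible chi in the table:
  <chi_rho, chi_0> = (1/6)[1*(3)*conj(1) + 1*(exp(2*I*pi/3) + 2*exp(I*pi/3))*conj(1) + 1*(exp(-2*I*pi/3) + 2*exp(2*I*pi/3))*conj(1) + 1*(-1)*conj(1) + 1*(2*exp(-2*I*pi/3) + exp(2*I*pi/3))*conj(1) + 1*(2*exp(-I*pi/3) + exp(-2*I*pi/3))*conj(1)]
      = (1/6)[(3) + (exp(2*I*pi/3) + 2*exp(I*pi/3)) + (exp(-2*I*pi/3) + 2*exp(2*I*pi/3)) + (-1) + (2*exp(-2*I*pi/3) + exp(2*I*pi/3)) + (2*exp(-I*pi/3) + exp(-2*I*pi/3))] = 0/6 = 0
  <chi_rho, chi_1> = (1/6)[1*(3)*conj(1) + 1*(exp(2*I*pi/3) + 2*exp(I*pi/3))*conj(exp(I*pi/3)) + 1*(exp(-2*I*pi/3) + 2*exp(2*I*pi/3))*conj(exp(2*I*pi/3)) + 1*(-1)*conj(-1) + 1*(2*exp(-2*I*pi/3) + exp(2*I*pi/3))*conj(exp(-2*I*pi/3)) + 1*(2*exp(-I*pi/3) + exp(-2*I*pi/3))*conj(exp(-I*pi/3))]
      = (1/6)[(3) + (2 + exp(I*pi/3)) + (2 + exp(2*I*pi/3)) + (1) + (2 + exp(-2*I*pi/3)) + (2 + exp(-I*pi/3))] = 12/6 = 2
  <chi_rho, chi_2> = (1/6)[1*(3)*conj(1) + 1*(exp(2*I*pi/3) + 2*exp(I*pi/3))*conj(exp(2*I*pi/3)) + 1*(exp(-2*I*pi/3) + 2*exp(2*I*pi/3))*conj(exp(-2*I*pi/3)) + 1*(-1)*conj(1) + 1*(2*exp(-2*I*pi/3) + exp(2*I*pi/3))*conj(exp(2*I*pi/3)) + 1*(2*exp(-I*pi/3) + exp(-2*I*pi/3))*conj(exp(-2*I*pi/3))]
      = (1/6)[(3) + (1 + 2*exp(-I*pi/3)) + (1 + 2*exp(-2*I*pi/3)) + (-1) + (1 + 2*exp(2*I*pi/3)) + (1 + 2*exp(I*pi/3))] = 6/6 = 1
  <chi_rho, chi_3> = (1/6)[1*(3)*conj(1) + 1*(exp(2*I*pi/3) + 2*exp(I*pi/3))*conj(-1) + 1*(exp(-2*I*pi/3) + 2*exp(2*I*pi/3))*conj(1) + 1*(-1)*conj(-1) + 1*(2*exp(-2*I*pi/3) + exp(2*I*pi/3))*conj(1) + 1*(2*exp(-I*pi/3) + exp(-2*I*pi/3))*conj(-1)]
      = (1/6)[(3) + (-2*exp(I*pi/3) - exp(2*I*pi/3)) + (exp(-2*I*pi/3) + 2*exp(2*I*pi/3)) + (1) + (2*exp(-2*I*pi/3) + exp(2*I*pi/3)) + (-exp(-2*I*pi/3) - 2*exp(-I*pi/3))] = 0/6 = 0
  <chi_rho, chi_4> = (1/6)[1*(3)*conj(1) + 1*(exp(2*I*pi/3) + 2*exp(I*pi/3))*conj(exp(-2*I*pi/3)) + 1*(exp(-2*I*pi/3) + 2*exp(2*I*pi/3))*conj(exp(2*I*pi/3)) + 1*(-1)*conj(1) + 1*(2*exp(-2*I*pi/3) + exp(2*I*pi/3))*conj(exp(-2*I*pi/3)) + 1*(2*exp(-I*pi/3) + exp(-2*I*pi/3))*conj(exp(2*I*pi/3))]
      = (1/6)[(3) + (-2 + exp(-2*I*pi/3)) + (2 + exp(2*I*pi/3)) + (-1) + (2 + exp(-2*I*pi/3)) + (-2 + exp(2*I*pi/3))] = 0/6 = 0
  <chi_rho, chi_5> = (1/6)[1*(3)*conj(1) + 1*(exp(2*I*pi/3) + 2*exp(I*pi/3))*conj(exp(-I*pi/3)) + 1*(exp(-2*I*pi/3) + 2*exp(2*I*pi/3))*conj(exp(-2*I*pi/3)) + 1*(-1)*conj(-1) + 1*(2*exp(-2*I*pi/3) + exp(2*I*pi/3))*conj(exp(2*I*pi/3)) + 1*(2*exp(-I*pi/3) + exp(-2*I*pi/3))*conj(exp(I*pi/3))]
      = (1/6)[(3) + (-1 + 2*exp(2*I*pi/3)) + (1 + 2*exp(-2*I*pi/3)) + (1) + (1 + 2*exp(2*I*pi/3)) + (-1 + 2*exp(-2*I*pi/3))] = 0/6 = 0
(Exp terms are combined using exp(i*s)*conj(exp(i*t)) = exp(i*(s-t)), and sums of them are collapsed using the identity that for every m > 1 the m distinct m-th roots of unity sum to 0, e.g. 1 + exp(2*I*pi/3) + exp(-2*I*pi/3) = 0.)
Dimension check: dim(rho) = sum (mult * dim) = 0*1 + 2*1 + 1*1 + 0*1 + 0*1 + 0*1 = 3 = chi_rho(e) = 3.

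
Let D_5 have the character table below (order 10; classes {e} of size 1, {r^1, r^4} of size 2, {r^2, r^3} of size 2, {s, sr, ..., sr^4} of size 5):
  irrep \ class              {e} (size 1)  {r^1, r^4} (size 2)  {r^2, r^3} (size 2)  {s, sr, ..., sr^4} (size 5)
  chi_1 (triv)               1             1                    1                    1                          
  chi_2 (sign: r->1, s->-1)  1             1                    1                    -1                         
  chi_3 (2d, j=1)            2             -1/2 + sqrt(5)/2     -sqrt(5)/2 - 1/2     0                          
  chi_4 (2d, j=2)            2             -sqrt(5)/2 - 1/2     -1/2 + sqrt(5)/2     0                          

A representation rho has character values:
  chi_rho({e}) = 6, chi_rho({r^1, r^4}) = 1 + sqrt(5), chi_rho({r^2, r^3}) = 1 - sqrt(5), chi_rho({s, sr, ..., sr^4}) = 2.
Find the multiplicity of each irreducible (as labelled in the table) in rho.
Multiplicities: chi_1: 2, chi_2: 0, chi_3: 2, chi_4: 0.

Proof sketch: Use <chi_rho, chi> = (1/|G|) sum_C |C| * chi_rho(C) * conj(chi(C)) with |G| = 10 for each irreducible chi in the table:
  <chi_rho, chi_1> = (1/10)[1*(6)*conj(1) + 2*(1 + sqrt(5))*conj(1) + 2*(1 - sqrt(5))*conj(1) + 5*(2)*conj(1)]
      = (1/10)[(6) + (2 + 2*sqrt(5)) + (2 - 2*sqrt(5)) + (10)] = 20/10 = 2
  <chi_rho, chi_2> = (1/10)[1*(6)*conj(1) + 2*(1 + sqrt(5))*conj(1) + 2*(1 - sqrt(5))*conj(1) + 5*(2)*conj(-1)]
      = (1/10)[(6) + (2 + 2*sqrt(5)) + (2 - 2*sqrt(5)) + (-10)] = 0/10 = 0
  <chi_rho, chi_3> = (1/10)[1*(6)*conj(2) + 2*(1 + sqrt(5))*conj(-1/2 + sqrt(5)/2) + 2*(1 - sqrt(5))*conj(-sqrt(5)/2 - 1/2) + 5*(2)*conj(0)]
      = (1/10)[(12) + (4) + (4) + (0)] = 20/10 = 2
  <chi_rho, chi_4> = (1/10)[1*(6)*conj(2) + 2*(1 + sqrt(5))*conj(-sqrt(5)/2 - 1/2) + 2*(1 - sqrt(5))*conj(-1/2 + sqrt(5)/2) + 5*(2)*conj(0)]
      = (1/10)[(12) + (-6 - 2*sqrt(5)) + (-6 + 2*sqrt(5)) + (0)] = 0/10 = 0
Dimension check: dim(rho) = sum (mult * dim) = 2*1 + 0*1 + 2*2 + 0*2 = 6 = chi_rho(e) = 6.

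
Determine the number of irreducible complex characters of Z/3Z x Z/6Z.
18

Justification: The number of irreducible complex representations of a finite group equals its number of conjugacy classes. Z/3Z x Z/6Z is abelian of order 18, so every element is its own conjugacy class: 18 classes, so Z/3Z x Z/6Z (order 18) has exactly 18 irreducible complex representations.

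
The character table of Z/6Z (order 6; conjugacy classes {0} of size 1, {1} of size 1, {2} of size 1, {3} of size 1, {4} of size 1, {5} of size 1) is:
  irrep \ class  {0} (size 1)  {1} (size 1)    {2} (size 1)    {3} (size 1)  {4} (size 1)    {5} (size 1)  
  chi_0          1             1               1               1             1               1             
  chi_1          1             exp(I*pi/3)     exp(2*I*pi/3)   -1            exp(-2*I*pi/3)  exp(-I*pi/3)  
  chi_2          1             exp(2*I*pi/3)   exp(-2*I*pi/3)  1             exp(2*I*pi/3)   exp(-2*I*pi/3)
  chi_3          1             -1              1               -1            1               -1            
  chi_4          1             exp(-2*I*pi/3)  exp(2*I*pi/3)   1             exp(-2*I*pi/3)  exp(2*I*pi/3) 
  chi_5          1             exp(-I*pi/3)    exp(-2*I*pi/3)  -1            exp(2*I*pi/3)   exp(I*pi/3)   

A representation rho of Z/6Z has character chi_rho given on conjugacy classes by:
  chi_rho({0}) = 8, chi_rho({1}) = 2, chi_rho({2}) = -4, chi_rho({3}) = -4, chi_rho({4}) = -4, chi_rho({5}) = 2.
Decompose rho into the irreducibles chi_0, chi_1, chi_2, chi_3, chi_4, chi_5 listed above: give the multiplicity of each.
Multiplicities: chi_0: 0, chi_1: 3, chi_2: 1, chi_3: 0, chi_4: 1, chi_5: 3.

Reasoning: Use <chi_rho, chi> = (1/|G|) sum_C |C| * chi_rho(C) * conj(chi(C)) with |G| = 6 for each irreducible chi in the table:
  <chi_rho, chi_0> = (1/6)[1*(8)*conj(1) + 1*(2)*conj(1) + 1*(-4)*conj(1) + 1*(-4)*conj(1) + 1*(-4)*conj(1) + 1*(2)*conj(1)]
      = (1/6)[(8) + (2) + (-4) + (-4) + (-4) + (2)] = 0/6 = 0
  <chi_rho, chi_1> = (1/6)[1*(8)*conj(1) + 1*(2)*conj(exp(I*pi/3)) + 1*(-4)*conj(exp(2*I*pi/3)) + 1*(-4)*conj(-1) + 1*(-4)*conj(exp(-2*I*pi/3)) + 1*(2)*conj(exp(-I*pi/3))]
      = (1/6)[(8) + (2 + 3*exp(-2*I*pi/3) + exp(I*pi/3)) + (4 + 4*exp(2*I*pi/3)) + (4) + (4 + 4*exp(-2*I*pi/3)) + (2 + exp(-I*pi/3) + 3*exp(2*I*pi/3))] = 18/6 = 3
  <chi_rho, chi_2> = (1/6)[1*(8)*conj(1) + 1*(2)*conj(exp(2*I*pi/3)) + 1*(-4)*conj(exp(-2*I*pi/3)) + 1*(-4)*conj(1) + 1*(-4)*conj(exp(2*I*pi/3)) + 1*(2)*conj(exp(-2*I*pi/3))]
      = (1/6)[(8) + (-2 + 3*exp(-I*pi/3) + exp(2*I*pi/3)) + (4 + 4*exp(-2*I*pi/3)) + (-4) + (4 + 4*exp(2*I*pi/3)) + (-2 + exp(-2*I*pi/3) + 3*exp(I*pi/3))] = 6/6 = 1
  <chi_rho, chi_3> = (1/6)[1*(8)*conj(1) + 1*(2)*conj(-1) + 1*(-4)*conj(1) + 1*(-4)*conj(-1) + 1*(-4)*conj(1) + 1*(2)*conj(-1)]
      = (1/6)[(8) + (-2) + (-4) + (4) + (-4) + (-2)] = 0/6 = 0
  <chi_rho, chi_4> = (1/6)[1*(8)*conj(1) + 1*(2)*conj(exp(-2*I*pi/3)) + 1*(-4)*conj(exp(2*I*pi/3)) + 1*(-4)*conj(1) + 1*(-4)*conj(exp(-2*I*pi/3)) + 1*(2)*conj(exp(2*I*pi/3))]
      = (1/6)[(8) + (-2 + exp(-2*I*pi/3) + 3*exp(I*pi/3)) + (4 + 4*exp(2*I*pi/3)) + (-4) + (4 + 4*exp(-2*I*pi/3)) + (-2 + 3*exp(-I*pi/3) + exp(2*I*pi/3))] = 6/6 = 1
  <chi_rho, chi_5> = (1/6)[1*(8)*conj(1) + 1*(2)*conj(exp(-I*pi/3)) + 1*(-4)*conj(exp(-2*I*pi/3)) + 1*(-4)*conj(-1) + 1*(-4)*conj(exp(2*I*pi/3)) + 1*(2)*conj(exp(I*pi/3))]
      = (1/6)[(8) + (2 + exp(-I*pi/3) + 3*exp(2*I*pi/3)) + (4 + 4*exp(-2*I*pi/3)) + (4) + (4 + 4*exp(2*I*pi/3)) + (2 + 3*exp(-2*I*pi/3) + exp(I*pi/3))] = 18/6 = 3
(Exp terms are combined using exp(i*s)*conj(exp(i*t)) = exp(i*(s-t)), and sums of them are collapsed using the identity that for every m > 1 the m distinct m-th roots of unity sum to 0, e.g. 1 + exp(2*I*pi/3) + exp(-2*I*pi/3) = 0.)
Dimension check: dim(rho) = sum (mult * dim) = 0*1 + 3*1 + 1*1 + 0*1 + 1*1 + 3*1 = 8 = chi_rho(e) = 8.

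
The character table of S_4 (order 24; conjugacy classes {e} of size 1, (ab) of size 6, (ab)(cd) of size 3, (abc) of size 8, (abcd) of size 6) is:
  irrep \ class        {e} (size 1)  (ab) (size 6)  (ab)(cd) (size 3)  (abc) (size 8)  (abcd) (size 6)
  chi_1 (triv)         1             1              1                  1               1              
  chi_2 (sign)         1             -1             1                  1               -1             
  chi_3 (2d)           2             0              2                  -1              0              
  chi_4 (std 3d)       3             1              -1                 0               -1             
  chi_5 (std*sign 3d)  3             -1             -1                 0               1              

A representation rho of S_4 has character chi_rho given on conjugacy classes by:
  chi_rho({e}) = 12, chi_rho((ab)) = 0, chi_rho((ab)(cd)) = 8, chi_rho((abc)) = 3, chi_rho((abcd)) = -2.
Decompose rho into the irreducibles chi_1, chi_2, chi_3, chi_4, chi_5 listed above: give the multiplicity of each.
Multiplicities: chi_1: 2, chi_2: 3, chi_3: 2, chi_4: 1, chi_5: 0.

Details: Use <chi_rho, chi> = (1/|G|) sum_C |C| * chi_rho(C) * conj(chi(C)) with |G| = 24 for each irreducible chi in the table:
  <chi_rho, chi_1> = (1/24)[1*(12)*conj(1) + 6*(0)*conj(1) + 3*(8)*conj(1) + 8*(3)*conj(1) + 6*(-2)*conj(1)]
      = (1/24)[(12) + (0) + (24) + (24) + (-12)] = 48/24 = 2
  <chi_rho, chi_2> = (1/24)[1*(12)*conj(1) + 6*(0)*conj(-1) + 3*(8)*conj(1) + 8*(3)*conj(1) + 6*(-2)*conj(-1)]
      = (1/24)[(12) + (0) + (24) + (24) + (12)] = 72/24 = 3
  <chi_rho, chi_3> = (1/24)[1*(12)*conj(2) + 6*(0)*conj(0) + 3*(8)*conj(2) + 8*(3)*conj(-1) + 6*(-2)*conj(0)]
      = (1/24)[(24) + (0) + (48) + (-24) + (0)] = 48/24 = 2
  <chi_rho, chi_4> = (1/24)[1*(12)*conj(3) + 6*(0)*conj(1) + 3*(8)*conj(-1) + 8*(3)*conj(0) + 6*(-2)*conj(-1)]
      = (1/24)[(36) + (0) + (-24) + (0) + (12)] = 24/24 = 1
  <chi_rho, chi_5> = (1/24)[1*(12)*conj(3) + 6*(0)*conj(-1) + 3*(8)*conj(-1) + 8*(3)*conj(0) + 6*(-2)*conj(1)]
      = (1/24)[(36) + (0) + (-24) + (0) + (-12)] = 0/24 = 0
Dimension check: dim(rho) = sum (mult * dim) = 2*1 + 3*1 + 2*2 + 1*3 + 0*3 = 12 = chi_rho(e) = 12.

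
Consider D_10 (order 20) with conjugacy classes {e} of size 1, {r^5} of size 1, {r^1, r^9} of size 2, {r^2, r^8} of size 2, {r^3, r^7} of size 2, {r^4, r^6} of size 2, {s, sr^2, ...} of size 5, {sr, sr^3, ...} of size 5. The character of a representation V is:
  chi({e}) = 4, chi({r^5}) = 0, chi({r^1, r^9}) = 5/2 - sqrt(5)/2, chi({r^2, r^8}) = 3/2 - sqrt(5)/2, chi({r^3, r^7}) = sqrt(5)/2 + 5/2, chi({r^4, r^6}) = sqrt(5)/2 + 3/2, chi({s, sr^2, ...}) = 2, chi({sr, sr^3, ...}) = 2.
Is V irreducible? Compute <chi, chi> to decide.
Not irreducible (reducible): <chi, chi> = 5 > 1.

Explanation: <chi, chi> = (1/|G|) sum_C |C| * |chi(C)|^2 = (1/20)[1*|4|^2 + 1*|0|^2 + 2*|5/2 - sqrt(5)/2|^2 + 2*|3/2 - sqrt(5)/2|^2 + 2*|sqrt(5)/2 + 5/2|^2 + 2*|sqrt(5)/2 + 3/2|^2 + 5*|2|^2 + 5*|2|^2]
  = (1/20)[(16) + (0) + (15 - 5*sqrt(5)) + (7 - 3*sqrt(5)) + (5*sqrt(5) + 15) + (3*sqrt(5) + 7) + (20) + (20)] = 100/20 = 5.
A character is irreducible iff <chi, chi> = 1, so this representation is reducible.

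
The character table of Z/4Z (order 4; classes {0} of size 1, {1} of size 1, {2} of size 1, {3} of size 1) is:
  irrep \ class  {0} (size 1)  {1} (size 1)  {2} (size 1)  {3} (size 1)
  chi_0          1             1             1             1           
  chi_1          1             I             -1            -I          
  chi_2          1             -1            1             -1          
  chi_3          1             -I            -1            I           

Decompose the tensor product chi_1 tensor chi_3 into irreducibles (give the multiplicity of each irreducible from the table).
chi_1 tensor chi_3 = chi_0 (all other irreducibles have multiplicity 0).

Justification: The character of a tensor product is the pointwise product (chi_1 * chi_3)(C) = chi_1(C) * chi_3(C):
  {0}: (1)*(1), {1}: (I)*(-I), {2}: (-1)*(-1), {3}: (-I)*(I)
so (chi_1 * chi_3) takes values
  {0} -> 1, {1} -> 1, {2} -> 1, {3} -> 1.
Now take the inner product of this character with each irreducible chi from the table, <chi_1*chi_3, chi> = (1/4) sum_C |C| (chi_1*chi_3)(C) conj(chi(C)):
  <chi_1*chi_3, chi_0> = (1/4)[1*(1)*conj(1) + 1*(1)*conj(1) + 1*(1)*conj(1) + 1*(1)*conj(1)]
      = (1/4)[(1) + (1) + (1) + (1)] = 4/4 = 1
  <chi_1*chi_3, chi_1> = (1/4)[1*(1)*conj(1) + 1*(1)*conj(I) + 1*(1)*conj(-1) + 1*(1)*conj(-I)]
      = (1/4)[(1) + (-I) + (-1) + (I)] = 0/4 = 0
  <chi_1*chi_3, chi_2> = (1/4)[1*(1)*conj(1) + 1*(1)*conj(-1) + 1*(1)*conj(1) + 1*(1)*conj(-1)]
      = (1/4)[(1) + (-1) + (1) + (-1)] = 0/4 = 0
  <chi_1*chi_3, chi_3> = (1/4)[1*(1)*conj(1) + 1*(1)*conj(-I) + 1*(1)*conj(-1) + 1*(1)*conj(I)]
      = (1/4)[(1) + (I) + (-1) + (-I)] = 0/4 = 0
(Exp terms are combined using exp(i*s)*conj(exp(i*t)) = exp(i*(s-t)), and sums of them are collapsed using the identity that for every m > 1 the m distinct m-th roots of unity sum to 0, e.g. 1 + exp(2*I*pi/3) + exp(-2*I*pi/3) = 0.)
Hence the multiplicities are chi_0: 1. Dimension check: dim(chi_1)*dim(chi_3) = 1*1 = 1 and sum (mult * dim) = 1*1 = 1.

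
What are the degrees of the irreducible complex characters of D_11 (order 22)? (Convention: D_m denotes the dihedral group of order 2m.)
Dimensions: 1, 1, 2, 2, 2, 2, 2

Explanation: There are 7 irreducibles (= number of conjugacy classes). Their dimensions d_i satisfy sum d_i^2 = |G| = 22: 1 + 1 + 4 + 4 + 4 + 4 + 4 = 22.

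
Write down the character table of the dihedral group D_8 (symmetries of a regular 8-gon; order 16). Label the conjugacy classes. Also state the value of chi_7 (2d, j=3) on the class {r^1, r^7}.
Conjugacy classes: {e} of size 1, {r^4} of size 1, {r^1, r^7} of size 2, {r^2, r^6} of size 2, {r^3, r^5} of size 2, {s, sr^2, ...} of size 4, {sr, sr^3, ...} of size 4.
Character table:
  irrep \ class              {e} (size 1)  {r^4} (size 1)  {r^1, r^7} (size 2)  {r^2, r^6} (size 2)  {r^3, r^5} (size 2)  {s, sr^2, ...} (size 4)  {sr, sr^3, ...} (size 4)
  chi_1 (triv)               1             1               1                    1                    1                    1                        1                       
  chi_2 (sign: r->1, s->-1)  1             1               1                    1                    1                    -1                       -1                      
  chi_3 (r->-1, s->1)        1             1               -1                   1                    -1                   1                        -1                      
  chi_4 (r->-1, s->-1)       1             1               -1                   1                    -1                   -1                       1                       
  chi_5 (2d, j=1)            2             -2              sqrt(2)              0                    -sqrt(2)             0                        0                       
  chi_6 (2d, j=2)            2             2               0                    -2                   0                    0                        0                       
  chi_7 (2d, j=3)            2             -2              -sqrt(2)             0                    sqrt(2)              0                        0                       

Spot check: chi_7 (2d, j=3) on {r^1, r^7} = -sqrt(2).

Proof sketch: D_8 has order 2*8 = 16 with 7 conjugacy classes, hence 7 irreducibles. Sum of squared dims 1 + 1 + 1 + 1 + 4 + 4 + 4 = 16 = |G|. Linear characters come from the abelianisation; the 2-dimensional irreps have character r^k -> 2*cos(2*pi*j*k/8), reflections -> 0.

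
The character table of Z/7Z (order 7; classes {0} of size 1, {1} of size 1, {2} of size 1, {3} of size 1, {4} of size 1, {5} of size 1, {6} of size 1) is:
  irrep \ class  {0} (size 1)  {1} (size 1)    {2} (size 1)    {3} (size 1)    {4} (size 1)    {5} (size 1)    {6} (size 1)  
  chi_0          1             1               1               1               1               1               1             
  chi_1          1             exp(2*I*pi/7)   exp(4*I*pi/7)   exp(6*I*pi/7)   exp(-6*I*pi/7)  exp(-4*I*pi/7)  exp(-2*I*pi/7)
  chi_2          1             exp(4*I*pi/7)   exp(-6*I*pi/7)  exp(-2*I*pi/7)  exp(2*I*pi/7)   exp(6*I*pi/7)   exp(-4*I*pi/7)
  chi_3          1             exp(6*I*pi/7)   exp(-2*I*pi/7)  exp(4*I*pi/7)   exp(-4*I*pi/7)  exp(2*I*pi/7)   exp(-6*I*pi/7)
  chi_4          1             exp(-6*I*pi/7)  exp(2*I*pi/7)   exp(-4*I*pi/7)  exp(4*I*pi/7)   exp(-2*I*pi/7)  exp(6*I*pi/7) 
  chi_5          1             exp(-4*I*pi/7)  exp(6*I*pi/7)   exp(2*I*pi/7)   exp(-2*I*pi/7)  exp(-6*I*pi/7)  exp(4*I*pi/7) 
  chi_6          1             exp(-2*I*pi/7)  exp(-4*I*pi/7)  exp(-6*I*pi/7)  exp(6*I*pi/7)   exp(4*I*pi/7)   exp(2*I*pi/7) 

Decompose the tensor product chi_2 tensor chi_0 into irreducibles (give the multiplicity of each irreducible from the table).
chi_2 tensor chi_0 = chi_2 (all other irreducibles have multiplicity 0).

Justification: The character of a tensor product is the pointwise product (chi_2 * chi_0)(C) = chi_2(C) * chi_0(C):
  {0}: (1)*(1), {1}: (exp(4*I*pi/7))*(1), {2}: (exp(-6*I*pi/7))*(1), {3}: (exp(-2*I*pi/7))*(1), {4}: (exp(2*I*pi/7))*(1), {5}: (exp(6*I*pi/7))*(1), {6}: (exp(-4*I*pi/7))*(1)
so (chi_2 * chi_0) takes values
  {0} -> 1, {1} -> exp(4*I*pi/7), {2} -> exp(-6*I*pi/7), {3} -> exp(-2*I*pi/7), {4} -> exp(2*I*pi/7), {5} -> exp(6*I*pi/7), {6} -> exp(-4*I*pi/7).
Now take the inner product of this character with each irreducible chi from the table, <chi_2*chi_0, chi> = (1/7) sum_C |C| (chi_2*chi_0)(C) conj(chi(C)):
  <chi_2*chi_0, chi_0> = (1/7)[1*(1)*conj(1) + 1*(exp(4*I*pi/7))*conj(1) + 1*(exp(-6*I*pi/7))*conj(1) + 1*(exp(-2*I*pi/7))*conj(1) + 1*(exp(2*I*pi/7))*conj(1) + 1*(exp(6*I*pi/7))*conj(1) + 1*(exp(-4*I*pi/7))*conj(1)]
      = (1/7)[(1) + (exp(4*I*pi/7)) + (exp(-6*I*pi/7)) + (exp(-2*I*pi/7)) + (exp(2*I*pi/7)) + (exp(6*I*pi/7)) + (exp(-4*I*pi/7))] = 0/7 = 0
  <chi_2*chi_0, chi_1> = (1/7)[1*(1)*conj(1) + 1*(exp(4*I*pi/7))*conj(exp(2*I*pi/7)) + 1*(exp(-6*I*pi/7))*conj(exp(4*I*pi/7)) + 1*(exp(-2*I*pi/7))*conj(exp(6*I*pi/7)) + 1*(exp(2*I*pi/7))*conj(exp(-6*I*pi/7)) + 1*(exp(6*I*pi/7))*conj(exp(-4*I*pi/7)) + 1*(exp(-4*I*pi/7))*conj(exp(-2*I*pi/7))]
      = (1/7)[(1) + (exp(2*I*pi/7)) + (exp(4*I*pi/7)) + (exp(6*I*pi/7)) + (exp(-6*I*pi/7)) + (exp(-4*I*pi/7)) + (exp(-2*I*pi/7))] = 0/7 = 0
  <chi_2*chi_0, chi_2> = (1/7)[1*(1)*conj(1) + 1*(exp(4*I*pi/7))*conj(exp(4*I*pi/7)) + 1*(exp(-6*I*pi/7))*conj(exp(-6*I*pi/7)) + 1*(exp(-2*I*pi/7))*conj(exp(-2*I*pi/7)) + 1*(exp(2*I*pi/7))*conj(exp(2*I*pi/7)) + 1*(exp(6*I*pi/7))*conj(exp(6*I*pi/7)) + 1*(exp(-4*I*pi/7))*conj(exp(-4*I*pi/7))]
      = (1/7)[(1) + (1) + (1) + (1) + (1) + (1) + (1)] = 7/7 = 1
  <chi_2*chi_0, chi_3> = (1/7)[1*(1)*conj(1) + 1*(exp(4*I*pi/7))*conj(exp(6*I*pi/7)) + 1*(exp(-6*I*pi/7))*conj(exp(-2*I*pi/7)) + 1*(exp(-2*I*pi/7))*conj(exp(4*I*pi/7)) + 1*(exp(2*I*pi/7))*conj(exp(-4*I*pi/7)) + 1*(exp(6*I*pi/7))*conj(exp(2*I*pi/7)) + 1*(exp(-4*I*pi/7))*conj(exp(-6*I*pi/7))]
      = (1/7)[(1) + (exp(-2*I*pi/7)) + (exp(-4*I*pi/7)) + (exp(-6*I*pi/7)) + (exp(6*I*pi/7)) + (exp(4*I*pi/7)) + (exp(2*I*pi/7))] = 0/7 = 0
  <chi_2*chi_0, chi_4> = (1/7)[1*(1)*conj(1) + 1*(exp(4*I*pi/7))*conj(exp(-6*I*pi/7)) + 1*(exp(-6*I*pi/7))*conj(exp(2*I*pi/7)) + 1*(exp(-2*I*pi/7))*conj(exp(-4*I*pi/7)) + 1*(exp(2*I*pi/7))*conj(exp(4*I*pi/7)) + 1*(exp(6*I*pi/7))*conj(exp(-2*I*pi/7)) + 1*(exp(-4*I*pi/7))*conj(exp(6*I*pi/7))]
      = (1/7)[(1) + (exp(-4*I*pi/7)) + (exp(6*I*pi/7)) + (exp(2*I*pi/7)) + (exp(-2*I*pi/7)) + (exp(-6*I*pi/7)) + (exp(4*I*pi/7))] = 0/7 = 0
  <chi_2*chi_0, chi_5> = (1/7)[1*(1)*conj(1) + 1*(exp(4*I*pi/7))*conj(exp(-4*I*pi/7)) + 1*(exp(-6*I*pi/7))*conj(exp(6*I*pi/7)) + 1*(exp(-2*I*pi/7))*conj(exp(2*I*pi/7)) + 1*(exp(2*I*pi/7))*conj(exp(-2*I*pi/7)) + 1*(exp(6*I*pi/7))*conj(exp(-6*I*pi/7)) + 1*(exp(-4*I*pi/7))*conj(exp(4*I*pi/7))]
      = (1/7)[(1) + (exp(-6*I*pi/7)) + (exp(2*I*pi/7)) + (exp(-4*I*pi/7)) + (exp(4*I*pi/7)) + (exp(-2*I*pi/7)) + (exp(6*I*pi/7))] = 0/7 = 0
  <chi_2*chi_0, chi_6> = (1/7)[1*(1)*conj(1) + 1*(exp(4*I*pi/7))*conj(exp(-2*I*pi/7)) + 1*(exp(-6*I*pi/7))*conj(exp(-4*I*pi/7)) + 1*(exp(-2*I*pi/7))*conj(exp(-6*I*pi/7)) + 1*(exp(2*I*pi/7))*conj(exp(6*I*pi/7)) + 1*(exp(6*I*pi/7))*conj(exp(4*I*pi/7)) + 1*(exp(-4*I*pi/7))*conj(exp(2*I*pi/7))]
      = (1/7)[(1) + (exp(6*I*pi/7)) + (exp(-2*I*pi/7)) + (exp(4*I*pi/7)) + (exp(-4*I*pi/7)) + (exp(2*I*pi/7)) + (exp(-6*I*pi/7))] = 0/7 = 0
(Exp terms are combined using exp(i*s)*conj(exp(i*t)) = exp(i*(s-t)), and sums of them are collapsed using the identity that for every m > 1 the m distinct m-th roots of unity sum to 0, e.g. 1 + exp(2*I*pi/3) + exp(-2*I*pi/3) = 0.)
Hence the multiplicities are chi_2: 1. Dimension check: dim(chi_2)*dim(chi_0) = 1*1 = 1 and sum (mult * dim) = 1*1 = 1.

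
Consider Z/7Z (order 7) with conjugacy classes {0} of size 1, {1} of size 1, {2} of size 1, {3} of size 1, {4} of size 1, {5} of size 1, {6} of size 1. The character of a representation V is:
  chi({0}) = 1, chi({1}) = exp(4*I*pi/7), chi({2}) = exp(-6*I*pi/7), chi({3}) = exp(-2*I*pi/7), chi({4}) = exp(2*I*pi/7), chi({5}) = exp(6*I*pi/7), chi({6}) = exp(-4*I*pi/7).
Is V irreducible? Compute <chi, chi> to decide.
Irreducible: <chi, chi> = 1.

Proof sketch: <chi, chi> = (1/|G|) sum_C |C| * |chi(C)|^2 = (1/7)[1*|1|^2 + 1*|exp(4*I*pi/7)|^2 + 1*|exp(-6*I*pi/7)|^2 + 1*|exp(-2*I*pi/7)|^2 + 1*|exp(2*I*pi/7)|^2 + 1*|exp(6*I*pi/7)|^2 + 1*|exp(-4*I*pi/7)|^2]
  = (1/7)[(1) + (1) + (1) + (1) + (1) + (1) + (1)] = 7/7 = 1.
(Exp terms are combined using exp(i*s)*conj(exp(i*t)) = exp(i*(s-t)), and sums of them are collapsed using the identity that for every m > 1 the m distinct m-th roots of unity sum to 0, e.g. 1 + exp(2*I*pi/3) + exp(-2*I*pi/3) = 0.)
A character is irreducible iff <chi, chi> = 1, so this representation is irreducible.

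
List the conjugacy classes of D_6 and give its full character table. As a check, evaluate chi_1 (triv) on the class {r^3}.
Conjugacy classes: {e} of size 1, {r^3} of size 1, {r^1, r^5} of size 2, {r^2, r^4} of size 2, {s, sr^2, ...} of size 3, {sr, sr^3, ...} of size 3.
Character table:
  irrep \ class              {e} (size 1)  {r^3} (size 1)  {r^1, r^5} (size 2)  {r^2, r^4} (size 2)  {s, sr^2, ...} (size 3)  {sr, sr^3, ...} (size 3)
  chi_1 (triv)               1             1               1                    1                    1                        1                       
  chi_2 (sign: r->1, s->-1)  1             1               1                    1                    -1                       -1                      
  chi_3 (r->-1, s->1)        1             -1              -1                   1                    1                        -1                      
  chi_4 (r->-1, s->-1)       1             -1              -1                   1                    -1                       1                       
  chi_5 (2d, j=1)            2             -2              1                    -1                   0                        0                       
  chi_6 (2d, j=2)            2             2               -1                   -1                   0                        0                       

Spot check: chi_1 (triv) on {r^3} = 1.

Why: D_6 has order 2*6 = 12 with 6 conjugacy classes, hence 6 irreducibles. Sum of squared dims 1 + 1 + 1 + 1 + 4 + 4 = 12 = |G|. Linear characters come from the abelianisation; the 2-dimensional irreps have character r^k -> 2*cos(2*pi*j*k/6), reflections -> 0.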